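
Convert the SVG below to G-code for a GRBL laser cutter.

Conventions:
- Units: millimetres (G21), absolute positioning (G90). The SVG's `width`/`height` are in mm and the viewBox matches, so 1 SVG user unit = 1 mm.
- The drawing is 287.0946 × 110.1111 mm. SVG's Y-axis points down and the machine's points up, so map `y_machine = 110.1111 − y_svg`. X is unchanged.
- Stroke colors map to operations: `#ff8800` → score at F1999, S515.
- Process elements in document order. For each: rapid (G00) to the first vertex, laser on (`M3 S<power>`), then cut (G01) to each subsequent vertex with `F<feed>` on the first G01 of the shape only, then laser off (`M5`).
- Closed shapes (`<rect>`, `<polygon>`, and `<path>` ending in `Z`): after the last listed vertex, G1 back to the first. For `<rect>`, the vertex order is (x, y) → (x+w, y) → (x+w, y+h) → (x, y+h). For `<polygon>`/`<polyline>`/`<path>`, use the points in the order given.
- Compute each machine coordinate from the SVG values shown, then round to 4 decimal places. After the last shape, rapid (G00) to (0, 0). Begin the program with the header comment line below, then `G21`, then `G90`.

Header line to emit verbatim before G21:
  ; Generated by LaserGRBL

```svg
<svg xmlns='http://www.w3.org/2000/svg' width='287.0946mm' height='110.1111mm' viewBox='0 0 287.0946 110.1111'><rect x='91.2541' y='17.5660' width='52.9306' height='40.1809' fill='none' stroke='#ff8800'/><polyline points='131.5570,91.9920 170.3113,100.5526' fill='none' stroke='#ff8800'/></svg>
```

; Generated by LaserGRBL
G21
G90
G00 X91.2541 Y92.5451
M3 S515
G01 X144.1847 Y92.5451 F1999
G01 X144.1847 Y52.3642
G01 X91.2541 Y52.3642
G01 X91.2541 Y92.5451
M5
G00 X131.5570 Y18.1191
M3 S515
G01 X170.3113 Y9.5585 F1999
M5
G00 X0.0000 Y0.0000

1 u = 1 mm; y_m = 110.1111 − y.

[1] `<rect>` rectangle, #ff8800→score S515 F1999: (91.2541,92.5451) → (144.1847,92.5451) → (144.1847,52.3642) → (91.2541,52.3642) → (91.2541,92.5451) (closed)

[2] `<polyline>` line segment, #ff8800→score S515 F1999: (131.5570,18.1191) → (170.3113,9.5585)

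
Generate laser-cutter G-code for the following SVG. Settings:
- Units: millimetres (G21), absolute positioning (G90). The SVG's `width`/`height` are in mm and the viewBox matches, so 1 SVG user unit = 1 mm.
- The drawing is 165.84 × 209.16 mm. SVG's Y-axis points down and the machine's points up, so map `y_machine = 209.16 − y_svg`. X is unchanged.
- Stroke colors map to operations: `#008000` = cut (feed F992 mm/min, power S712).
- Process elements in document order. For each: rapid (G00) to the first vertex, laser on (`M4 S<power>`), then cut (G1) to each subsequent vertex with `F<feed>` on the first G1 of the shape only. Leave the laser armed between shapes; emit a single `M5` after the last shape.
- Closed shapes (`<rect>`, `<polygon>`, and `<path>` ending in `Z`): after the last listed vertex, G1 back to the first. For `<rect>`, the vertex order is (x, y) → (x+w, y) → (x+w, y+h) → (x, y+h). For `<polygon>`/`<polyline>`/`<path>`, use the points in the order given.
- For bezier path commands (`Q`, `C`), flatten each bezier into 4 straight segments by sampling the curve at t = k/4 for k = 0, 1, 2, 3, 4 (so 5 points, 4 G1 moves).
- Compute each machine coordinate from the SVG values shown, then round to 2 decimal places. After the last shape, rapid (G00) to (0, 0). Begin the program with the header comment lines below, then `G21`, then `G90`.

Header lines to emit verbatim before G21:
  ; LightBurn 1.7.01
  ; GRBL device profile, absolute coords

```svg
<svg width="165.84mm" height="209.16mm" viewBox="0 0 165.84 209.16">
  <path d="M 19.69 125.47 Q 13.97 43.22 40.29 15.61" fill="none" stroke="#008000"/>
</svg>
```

1 u = 1 mm; y_m = 209.16 − y.

[1] `<path>` quadratic bezier, #008000→cut S712 F992: (19.69,83.69) → (18.83,121.40) → (21.98,152.28) → (29.13,176.33) → (40.29,193.55)

; LightBurn 1.7.01
; GRBL device profile, absolute coords
G21
G90
G00 X19.69 Y83.69
M4 S712
G1 X18.83 Y121.40 F992
G1 X21.98 Y152.28
G1 X29.13 Y176.33
G1 X40.29 Y193.55
M5
G00 X0.00 Y0.00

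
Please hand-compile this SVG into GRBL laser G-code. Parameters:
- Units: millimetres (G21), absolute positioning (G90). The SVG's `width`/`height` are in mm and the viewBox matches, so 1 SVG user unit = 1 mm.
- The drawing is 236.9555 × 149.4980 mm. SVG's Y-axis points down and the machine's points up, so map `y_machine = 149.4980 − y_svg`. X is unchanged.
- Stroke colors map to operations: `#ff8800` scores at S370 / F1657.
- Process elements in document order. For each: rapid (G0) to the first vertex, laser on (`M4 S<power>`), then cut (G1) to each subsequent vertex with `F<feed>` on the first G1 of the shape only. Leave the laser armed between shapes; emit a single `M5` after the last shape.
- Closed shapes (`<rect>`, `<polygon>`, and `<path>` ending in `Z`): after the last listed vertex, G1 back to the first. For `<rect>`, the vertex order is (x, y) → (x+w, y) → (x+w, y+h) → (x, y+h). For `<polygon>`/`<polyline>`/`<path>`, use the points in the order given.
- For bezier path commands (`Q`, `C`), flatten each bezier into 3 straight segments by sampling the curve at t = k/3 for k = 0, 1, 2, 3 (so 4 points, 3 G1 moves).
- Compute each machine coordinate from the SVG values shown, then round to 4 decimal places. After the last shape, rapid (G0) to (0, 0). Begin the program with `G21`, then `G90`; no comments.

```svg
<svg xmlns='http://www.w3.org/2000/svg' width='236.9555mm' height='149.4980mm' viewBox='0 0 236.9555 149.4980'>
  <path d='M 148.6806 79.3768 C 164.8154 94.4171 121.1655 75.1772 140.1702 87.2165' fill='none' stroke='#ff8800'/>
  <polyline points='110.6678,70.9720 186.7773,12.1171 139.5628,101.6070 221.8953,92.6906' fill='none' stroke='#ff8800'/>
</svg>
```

Since the viewBox matches the mm dimensions, user units are millimetres directly. The only transform is the Y-flip y_m = 149.4980 − y_svg.

Shape 1 is a cubic bezier drawn with `<path>`. Its stroke #ff8800 means score at S370, F1657. After flipping Y the toolpath is (148.6806,70.1212) → (149.4220,64.0795) → (137.5156,66.3225) → (140.1702,62.2815).

Shape 2 is a open polyline drawn with `<polyline>`. Its stroke #ff8800 means score at S370, F1657. After flipping Y the toolpath is (110.6678,78.5260) → (186.7773,137.3809) → (139.5628,47.8910) → (221.8953,56.8074).

G21
G90
G0 X148.6806 Y70.1212
M4 S370
G1 X149.4220 Y64.0795 F1657
G1 X137.5156 Y66.3225
G1 X140.1702 Y62.2815
G0 X110.6678 Y78.5260
M4 S370
G1 X186.7773 Y137.3809 F1657
G1 X139.5628 Y47.8910
G1 X221.8953 Y56.8074
M5
G0 X0.0000 Y0.0000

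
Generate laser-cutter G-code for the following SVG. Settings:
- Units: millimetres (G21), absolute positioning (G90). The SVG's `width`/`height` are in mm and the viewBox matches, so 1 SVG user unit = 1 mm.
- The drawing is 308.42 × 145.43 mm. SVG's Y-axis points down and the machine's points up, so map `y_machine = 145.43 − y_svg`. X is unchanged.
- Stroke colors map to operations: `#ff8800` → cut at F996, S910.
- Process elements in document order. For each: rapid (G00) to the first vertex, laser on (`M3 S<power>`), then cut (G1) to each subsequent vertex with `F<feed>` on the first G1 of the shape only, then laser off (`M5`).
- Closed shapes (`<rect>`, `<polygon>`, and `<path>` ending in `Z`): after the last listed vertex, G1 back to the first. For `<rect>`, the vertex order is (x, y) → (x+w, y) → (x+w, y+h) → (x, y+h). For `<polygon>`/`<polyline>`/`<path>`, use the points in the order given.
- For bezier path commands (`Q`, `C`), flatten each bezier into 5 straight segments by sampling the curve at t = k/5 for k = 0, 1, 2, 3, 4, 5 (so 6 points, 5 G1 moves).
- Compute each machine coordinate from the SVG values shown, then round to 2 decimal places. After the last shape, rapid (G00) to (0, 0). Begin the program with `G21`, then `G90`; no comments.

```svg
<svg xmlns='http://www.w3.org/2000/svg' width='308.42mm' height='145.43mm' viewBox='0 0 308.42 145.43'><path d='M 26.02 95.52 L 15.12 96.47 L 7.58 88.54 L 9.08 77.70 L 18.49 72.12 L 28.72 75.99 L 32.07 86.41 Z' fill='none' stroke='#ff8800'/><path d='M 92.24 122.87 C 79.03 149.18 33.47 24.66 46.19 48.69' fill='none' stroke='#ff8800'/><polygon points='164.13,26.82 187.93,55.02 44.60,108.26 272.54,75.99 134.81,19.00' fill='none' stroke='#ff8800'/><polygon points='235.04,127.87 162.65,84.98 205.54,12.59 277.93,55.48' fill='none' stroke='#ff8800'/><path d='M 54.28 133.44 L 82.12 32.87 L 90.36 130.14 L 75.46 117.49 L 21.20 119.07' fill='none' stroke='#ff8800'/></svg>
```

1 u = 1 mm; y_m = 145.43 − y.

[1] `<path>` regular polygon, #ff8800→cut S910 F996: (26.02,49.91) → (15.12,48.96) → (7.58,56.89) → (9.08,67.73) → (18.49,73.31) → (28.72,69.44) → (32.07,59.02) → (26.02,49.91) (closed)

[2] `<path>` cubic bezier, #ff8800→cut S910 F996: (92.24,22.56) → (81.16,22.48) → (66.66,44.23) → (53.10,73.43) → (44.83,95.73) → (46.19,96.74)

[3] `<polygon>` closed polygon, #ff8800→cut S910 F996: (164.13,118.61) → (187.93,90.41) → (44.60,37.17) → (272.54,69.44) → (134.81,126.43) → (164.13,118.61) (closed)

[4] `<polygon>` regular polygon, #ff8800→cut S910 F996: (235.04,17.56) → (162.65,60.45) → (205.54,132.84) → (277.93,89.95) → (235.04,17.56) (closed)

[5] `<path>` open polyline, #ff8800→cut S910 F996: (54.28,11.99) → (82.12,112.56) → (90.36,15.29) → (75.46,27.94) → (21.20,26.36)

G21
G90
G00 X26.02 Y49.91
M3 S910
G1 X15.12 Y48.96 F996
G1 X7.58 Y56.89
G1 X9.08 Y67.73
G1 X18.49 Y73.31
G1 X28.72 Y69.44
G1 X32.07 Y59.02
G1 X26.02 Y49.91
M5
G00 X92.24 Y22.56
M3 S910
G1 X81.16 Y22.48 F996
G1 X66.66 Y44.23
G1 X53.10 Y73.43
G1 X44.83 Y95.73
G1 X46.19 Y96.74
M5
G00 X164.13 Y118.61
M3 S910
G1 X187.93 Y90.41 F996
G1 X44.60 Y37.17
G1 X272.54 Y69.44
G1 X134.81 Y126.43
G1 X164.13 Y118.61
M5
G00 X235.04 Y17.56
M3 S910
G1 X162.65 Y60.45 F996
G1 X205.54 Y132.84
G1 X277.93 Y89.95
G1 X235.04 Y17.56
M5
G00 X54.28 Y11.99
M3 S910
G1 X82.12 Y112.56 F996
G1 X90.36 Y15.29
G1 X75.46 Y27.94
G1 X21.20 Y26.36
M5
G00 X0.00 Y0.00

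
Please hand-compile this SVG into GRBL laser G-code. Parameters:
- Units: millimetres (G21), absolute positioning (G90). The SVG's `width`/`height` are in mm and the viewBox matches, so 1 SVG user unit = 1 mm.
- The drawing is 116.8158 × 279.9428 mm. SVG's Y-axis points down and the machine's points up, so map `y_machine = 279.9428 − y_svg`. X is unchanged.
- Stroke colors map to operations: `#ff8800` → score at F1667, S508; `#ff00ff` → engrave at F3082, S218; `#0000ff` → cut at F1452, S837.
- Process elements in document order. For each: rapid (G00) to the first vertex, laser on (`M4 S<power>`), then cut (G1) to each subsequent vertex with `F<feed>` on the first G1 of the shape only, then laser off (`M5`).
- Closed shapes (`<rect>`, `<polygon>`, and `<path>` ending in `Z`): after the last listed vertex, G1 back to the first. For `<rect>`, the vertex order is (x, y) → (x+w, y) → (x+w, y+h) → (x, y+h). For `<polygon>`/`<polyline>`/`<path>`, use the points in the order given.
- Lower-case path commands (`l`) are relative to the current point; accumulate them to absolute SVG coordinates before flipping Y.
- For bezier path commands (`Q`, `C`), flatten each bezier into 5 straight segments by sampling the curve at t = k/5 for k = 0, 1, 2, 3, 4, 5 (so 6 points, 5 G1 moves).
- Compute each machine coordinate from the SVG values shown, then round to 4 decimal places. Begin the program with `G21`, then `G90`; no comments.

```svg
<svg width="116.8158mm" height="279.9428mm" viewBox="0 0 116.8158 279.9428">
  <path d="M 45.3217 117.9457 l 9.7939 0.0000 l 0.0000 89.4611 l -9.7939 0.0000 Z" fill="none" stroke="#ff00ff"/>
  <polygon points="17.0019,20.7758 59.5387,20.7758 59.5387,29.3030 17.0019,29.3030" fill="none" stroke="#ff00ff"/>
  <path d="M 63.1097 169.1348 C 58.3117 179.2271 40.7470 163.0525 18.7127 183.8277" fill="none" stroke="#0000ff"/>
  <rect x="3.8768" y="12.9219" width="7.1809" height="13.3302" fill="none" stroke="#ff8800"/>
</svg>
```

G21
G90
G00 X45.3217 Y161.9971
M4 S218
G1 X55.1156 Y161.9971 F3082
G1 X55.1156 Y72.5360
G1 X45.3217 Y72.5360
G1 X45.3217 Y161.9971
M5
G00 X17.0019 Y259.1670
M4 S218
G1 X59.5387 Y259.1670 F3082
G1 X59.5387 Y250.6398
G1 X17.0019 Y250.6398
G1 X17.0019 Y259.1670
M5
G00 X63.1097 Y110.8080
M4 S837
G1 X58.7653 Y107.3989 F1452
G1 X51.7551 Y107.2595
G1 X42.4774 Y107.3553
G1 X31.3306 Y104.6520
G1 X18.7127 Y96.1151
M5
G00 X3.8768 Y267.0209
M4 S508
G1 X11.0577 Y267.0209 F1667
G1 X11.0577 Y253.6907
G1 X3.8768 Y253.6907
G1 X3.8768 Y267.0209
M5

Since the viewBox matches the mm dimensions, user units are millimetres directly. The only transform is the Y-flip y_m = 279.9428 − y_svg.

Shape 1 is a rectangle drawn with `<path>`. Its stroke #ff00ff means engrave at S218, F3082. After flipping Y the toolpath is (45.3217,161.9971) → (55.1156,161.9971) → (55.1156,72.5360) → (45.3217,72.5360) → (45.3217,161.9971), returning to the start.

Shape 2 is a rectangle drawn with `<polygon>`. Its stroke #ff00ff means engrave at S218, F3082. After flipping Y the toolpath is (17.0019,259.1670) → (59.5387,259.1670) → (59.5387,250.6398) → (17.0019,250.6398) → (17.0019,259.1670), returning to the start.

Shape 3 is a cubic bezier drawn with `<path>`. Its stroke #0000ff means cut at S837, F1452. After flipping Y the toolpath is (63.1097,110.8080) → (58.7653,107.3989) → (51.7551,107.2595) → (42.4774,107.3553) → (31.3306,104.6520) → (18.7127,96.1151).

Shape 4 is a rectangle drawn with `<rect>`. Its stroke #ff8800 means score at S508, F1667. After flipping Y the toolpath is (3.8768,267.0209) → (11.0577,267.0209) → (11.0577,253.6907) → (3.8768,253.6907) → (3.8768,267.0209), returning to the start.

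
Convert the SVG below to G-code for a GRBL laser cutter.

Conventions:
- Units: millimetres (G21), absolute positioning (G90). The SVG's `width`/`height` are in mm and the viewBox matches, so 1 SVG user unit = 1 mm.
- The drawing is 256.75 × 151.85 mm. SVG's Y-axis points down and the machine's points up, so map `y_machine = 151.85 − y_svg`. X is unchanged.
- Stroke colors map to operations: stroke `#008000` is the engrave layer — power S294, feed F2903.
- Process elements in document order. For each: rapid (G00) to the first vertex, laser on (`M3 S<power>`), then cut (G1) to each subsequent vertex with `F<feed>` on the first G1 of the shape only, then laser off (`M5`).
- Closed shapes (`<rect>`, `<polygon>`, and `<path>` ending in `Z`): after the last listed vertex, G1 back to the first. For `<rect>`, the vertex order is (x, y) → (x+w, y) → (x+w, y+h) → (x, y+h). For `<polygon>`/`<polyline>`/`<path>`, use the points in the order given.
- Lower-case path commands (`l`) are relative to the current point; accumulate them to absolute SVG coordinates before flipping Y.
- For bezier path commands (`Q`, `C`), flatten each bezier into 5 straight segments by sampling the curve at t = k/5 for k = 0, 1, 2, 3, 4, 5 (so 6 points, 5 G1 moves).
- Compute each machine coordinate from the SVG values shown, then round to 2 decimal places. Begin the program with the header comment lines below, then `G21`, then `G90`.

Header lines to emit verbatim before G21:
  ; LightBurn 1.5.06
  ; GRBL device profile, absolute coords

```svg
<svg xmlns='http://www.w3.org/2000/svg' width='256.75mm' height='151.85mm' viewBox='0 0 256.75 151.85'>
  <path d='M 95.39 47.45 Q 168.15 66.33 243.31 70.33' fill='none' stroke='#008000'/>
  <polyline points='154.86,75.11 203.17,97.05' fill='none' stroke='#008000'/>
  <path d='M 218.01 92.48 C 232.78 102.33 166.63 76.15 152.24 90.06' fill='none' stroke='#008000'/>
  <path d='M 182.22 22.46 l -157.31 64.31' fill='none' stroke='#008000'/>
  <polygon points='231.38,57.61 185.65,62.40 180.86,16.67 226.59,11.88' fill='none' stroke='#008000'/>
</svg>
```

; LightBurn 1.5.06
; GRBL device profile, absolute coords
G21
G90
G00 X95.39 Y104.40
M3 S294
G1 X124.59 Y97.44 F2903
G1 X153.98 Y91.68
G1 X183.57 Y87.10
G1 X213.34 Y83.72
G1 X243.31 Y81.52
M5
G00 X154.86 Y76.74
M3 S294
G1 X203.17 Y54.80 F2903
M5
G00 X218.01 Y59.37
M3 S294
G1 X218.22 Y57.17 F2903
G1 X205.38 Y59.97
G1 X185.86 Y64.11
G1 X166.02 Y65.93
G1 X152.24 Y61.79
M5
G00 X182.22 Y129.39
M3 S294
G1 X24.91 Y65.08 F2903
M5
G00 X231.38 Y94.24
M3 S294
G1 X185.65 Y89.45 F2903
G1 X180.86 Y135.18
G1 X226.59 Y139.97
G1 X231.38 Y94.24
M5

Since the viewBox matches the mm dimensions, user units are millimetres directly. The only transform is the Y-flip y_m = 151.85 − y_svg.

Shape 1 is a quadratic bezier drawn with `<path>`. Its stroke #008000 means engrave at S294, F2903. After flipping Y the toolpath is (95.39,104.40) → (124.59,97.44) → (153.98,91.68) → (183.57,87.10) → (213.34,83.72) → (243.31,81.52).

Shape 2 is a line segment drawn with `<polyline>`. Its stroke #008000 means engrave at S294, F2903. After flipping Y the toolpath is (154.86,76.74) → (203.17,54.80).

Shape 3 is a cubic bezier drawn with `<path>`. Its stroke #008000 means engrave at S294, F2903. After flipping Y the toolpath is (218.01,59.37) → (218.22,57.17) → (205.38,59.97) → (185.86,64.11) → (166.02,65.93) → (152.24,61.79).

Shape 4 is a line segment drawn with `<path>`. Its stroke #008000 means engrave at S294, F2903. After flipping Y the toolpath is (182.22,129.39) → (24.91,65.08).

Shape 5 is a regular polygon drawn with `<polygon>`. Its stroke #008000 means engrave at S294, F2903. After flipping Y the toolpath is (231.38,94.24) → (185.65,89.45) → (180.86,135.18) → (226.59,139.97) → (231.38,94.24), returning to the start.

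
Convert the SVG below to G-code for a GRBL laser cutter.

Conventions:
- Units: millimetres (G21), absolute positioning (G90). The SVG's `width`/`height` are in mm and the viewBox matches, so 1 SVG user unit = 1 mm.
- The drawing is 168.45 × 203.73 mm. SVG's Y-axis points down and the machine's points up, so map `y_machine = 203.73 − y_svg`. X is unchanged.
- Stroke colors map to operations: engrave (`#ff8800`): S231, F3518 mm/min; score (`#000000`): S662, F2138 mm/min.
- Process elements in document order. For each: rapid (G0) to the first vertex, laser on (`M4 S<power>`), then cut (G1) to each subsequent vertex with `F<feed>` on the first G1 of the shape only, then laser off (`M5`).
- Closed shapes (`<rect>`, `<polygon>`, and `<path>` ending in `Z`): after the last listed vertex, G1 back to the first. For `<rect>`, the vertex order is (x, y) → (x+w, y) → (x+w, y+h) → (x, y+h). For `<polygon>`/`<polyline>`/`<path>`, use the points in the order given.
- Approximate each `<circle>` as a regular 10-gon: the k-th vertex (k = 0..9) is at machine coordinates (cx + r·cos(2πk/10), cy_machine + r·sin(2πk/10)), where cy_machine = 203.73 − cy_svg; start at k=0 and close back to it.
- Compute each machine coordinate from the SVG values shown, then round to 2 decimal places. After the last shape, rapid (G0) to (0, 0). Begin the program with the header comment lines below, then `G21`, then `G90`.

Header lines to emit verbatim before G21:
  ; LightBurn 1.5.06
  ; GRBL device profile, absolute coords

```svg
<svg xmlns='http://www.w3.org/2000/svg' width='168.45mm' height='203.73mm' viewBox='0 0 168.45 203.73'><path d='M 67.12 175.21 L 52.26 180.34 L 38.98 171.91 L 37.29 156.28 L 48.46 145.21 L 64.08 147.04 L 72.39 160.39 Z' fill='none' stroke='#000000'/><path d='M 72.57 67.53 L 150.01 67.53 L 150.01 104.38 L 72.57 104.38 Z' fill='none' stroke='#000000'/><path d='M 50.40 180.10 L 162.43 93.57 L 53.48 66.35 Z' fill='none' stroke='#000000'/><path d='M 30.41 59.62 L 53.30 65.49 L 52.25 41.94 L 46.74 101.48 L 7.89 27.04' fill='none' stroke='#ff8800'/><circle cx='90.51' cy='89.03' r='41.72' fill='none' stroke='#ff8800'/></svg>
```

Since the viewBox matches the mm dimensions, user units are millimetres directly. The only transform is the Y-flip y_m = 203.73 − y_svg.

Shape 1 is a regular polygon drawn with `<path>`. Its stroke #000000 means score at S662, F2138. After flipping Y the toolpath is (67.12,28.52) → (52.26,23.39) → (38.98,31.82) → (37.29,47.45) → (48.46,58.52) → (64.08,56.69) → (72.39,43.34) → (67.12,28.52), returning to the start.

Shape 2 is a rectangle drawn with `<path>`. Its stroke #000000 means score at S662, F2138. After flipping Y the toolpath is (72.57,136.20) → (150.01,136.20) → (150.01,99.35) → (72.57,99.35) → (72.57,136.20), returning to the start.

Shape 3 is a closed polygon drawn with `<path>`. Its stroke #000000 means score at S662, F2138. After flipping Y the toolpath is (50.40,23.63) → (162.43,110.16) → (53.48,137.38) → (50.40,23.63), returning to the start.

Shape 4 is a open polyline drawn with `<path>`. Its stroke #ff8800 means engrave at S231, F3518. After flipping Y the toolpath is (30.41,144.11) → (53.30,138.24) → (52.25,161.79) → (46.74,102.25) → (7.89,176.69).

Shape 5 is a circle drawn with `<circle>`. Its stroke #ff8800 means engrave at S231, F3518. After flipping Y the toolpath is (132.23,114.70) → (124.26,139.22) → (103.40,154.38) → (77.62,154.38) → (56.76,139.22) → (48.79,114.70) → (56.76,90.18) → (77.62,75.02) → (103.40,75.02) → (124.26,90.18) → (132.23,114.70), returning to the start.

; LightBurn 1.5.06
; GRBL device profile, absolute coords
G21
G90
G0 X67.12 Y28.52
M4 S662
G1 X52.26 Y23.39 F2138
G1 X38.98 Y31.82
G1 X37.29 Y47.45
G1 X48.46 Y58.52
G1 X64.08 Y56.69
G1 X72.39 Y43.34
G1 X67.12 Y28.52
M5
G0 X72.57 Y136.20
M4 S662
G1 X150.01 Y136.20 F2138
G1 X150.01 Y99.35
G1 X72.57 Y99.35
G1 X72.57 Y136.20
M5
G0 X50.40 Y23.63
M4 S662
G1 X162.43 Y110.16 F2138
G1 X53.48 Y137.38
G1 X50.40 Y23.63
M5
G0 X30.41 Y144.11
M4 S231
G1 X53.30 Y138.24 F3518
G1 X52.25 Y161.79
G1 X46.74 Y102.25
G1 X7.89 Y176.69
M5
G0 X132.23 Y114.70
M4 S231
G1 X124.26 Y139.22 F3518
G1 X103.40 Y154.38
G1 X77.62 Y154.38
G1 X56.76 Y139.22
G1 X48.79 Y114.70
G1 X56.76 Y90.18
G1 X77.62 Y75.02
G1 X103.40 Y75.02
G1 X124.26 Y90.18
G1 X132.23 Y114.70
M5
G0 X0.00 Y0.00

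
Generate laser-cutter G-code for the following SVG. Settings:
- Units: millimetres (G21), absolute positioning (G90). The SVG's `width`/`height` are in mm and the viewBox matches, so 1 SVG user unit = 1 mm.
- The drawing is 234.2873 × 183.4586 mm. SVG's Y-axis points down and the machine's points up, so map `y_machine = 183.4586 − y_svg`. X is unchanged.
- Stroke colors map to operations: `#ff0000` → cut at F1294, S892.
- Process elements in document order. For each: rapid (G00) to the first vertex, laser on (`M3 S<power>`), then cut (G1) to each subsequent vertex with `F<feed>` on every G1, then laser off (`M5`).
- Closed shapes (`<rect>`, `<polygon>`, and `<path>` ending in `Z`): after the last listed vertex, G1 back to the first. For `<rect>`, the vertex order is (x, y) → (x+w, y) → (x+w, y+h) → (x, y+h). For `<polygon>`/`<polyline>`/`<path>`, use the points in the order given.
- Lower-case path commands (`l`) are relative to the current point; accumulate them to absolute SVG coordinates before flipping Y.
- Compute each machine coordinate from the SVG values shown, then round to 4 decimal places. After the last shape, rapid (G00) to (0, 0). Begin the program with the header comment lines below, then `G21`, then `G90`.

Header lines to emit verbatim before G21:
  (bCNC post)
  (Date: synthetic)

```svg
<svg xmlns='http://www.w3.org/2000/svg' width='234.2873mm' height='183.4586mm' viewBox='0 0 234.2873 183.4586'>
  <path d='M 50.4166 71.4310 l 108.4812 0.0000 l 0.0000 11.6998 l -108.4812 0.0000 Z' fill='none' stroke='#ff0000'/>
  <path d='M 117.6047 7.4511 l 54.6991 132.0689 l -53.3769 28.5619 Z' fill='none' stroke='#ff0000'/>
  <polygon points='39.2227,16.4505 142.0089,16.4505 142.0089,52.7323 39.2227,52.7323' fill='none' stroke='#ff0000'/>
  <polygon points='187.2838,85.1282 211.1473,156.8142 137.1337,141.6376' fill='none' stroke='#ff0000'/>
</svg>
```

viewBox `0 0 234.2873 183.4586` with mm width/height → 1 unit = 1 mm. Flip: y_m = 183.4586 − y_svg.

**Shape 1** — `<path>` rectangle, stroke `#ff0000` → cut (S892, F1294). Machine vertices: (50.4166,112.0276) → (158.8978,112.0276) → (158.8978,100.3278) → (50.4166,100.3278) → (50.4166,112.0276). Closed: final G1 returns to the first vertex.

**Shape 2** — `<path>` closed polygon, stroke `#ff0000` → cut (S892, F1294). Machine vertices: (117.6047,176.0075) → (172.3038,43.9386) → (118.9269,15.3767) → (117.6047,176.0075). Closed: final G1 returns to the first vertex.

**Shape 3** — `<polygon>` rectangle, stroke `#ff0000` → cut (S892, F1294). Machine vertices: (39.2227,167.0081) → (142.0089,167.0081) → (142.0089,130.7263) → (39.2227,130.7263) → (39.2227,167.0081). Closed: final G1 returns to the first vertex.

**Shape 4** — `<polygon>` regular polygon, stroke `#ff0000` → cut (S892, F1294). Machine vertices: (187.2838,98.3304) → (211.1473,26.6444) → (137.1337,41.8210) → (187.2838,98.3304). Closed: final G1 returns to the first vertex.

(bCNC post)
(Date: synthetic)
G21
G90
G00 X50.4166 Y112.0276
M3 S892
G1 X158.8978 Y112.0276 F1294
G1 X158.8978 Y100.3278 F1294
G1 X50.4166 Y100.3278 F1294
G1 X50.4166 Y112.0276 F1294
M5
G00 X117.6047 Y176.0075
M3 S892
G1 X172.3038 Y43.9386 F1294
G1 X118.9269 Y15.3767 F1294
G1 X117.6047 Y176.0075 F1294
M5
G00 X39.2227 Y167.0081
M3 S892
G1 X142.0089 Y167.0081 F1294
G1 X142.0089 Y130.7263 F1294
G1 X39.2227 Y130.7263 F1294
G1 X39.2227 Y167.0081 F1294
M5
G00 X187.2838 Y98.3304
M3 S892
G1 X211.1473 Y26.6444 F1294
G1 X137.1337 Y41.8210 F1294
G1 X187.2838 Y98.3304 F1294
M5
G00 X0.0000 Y0.0000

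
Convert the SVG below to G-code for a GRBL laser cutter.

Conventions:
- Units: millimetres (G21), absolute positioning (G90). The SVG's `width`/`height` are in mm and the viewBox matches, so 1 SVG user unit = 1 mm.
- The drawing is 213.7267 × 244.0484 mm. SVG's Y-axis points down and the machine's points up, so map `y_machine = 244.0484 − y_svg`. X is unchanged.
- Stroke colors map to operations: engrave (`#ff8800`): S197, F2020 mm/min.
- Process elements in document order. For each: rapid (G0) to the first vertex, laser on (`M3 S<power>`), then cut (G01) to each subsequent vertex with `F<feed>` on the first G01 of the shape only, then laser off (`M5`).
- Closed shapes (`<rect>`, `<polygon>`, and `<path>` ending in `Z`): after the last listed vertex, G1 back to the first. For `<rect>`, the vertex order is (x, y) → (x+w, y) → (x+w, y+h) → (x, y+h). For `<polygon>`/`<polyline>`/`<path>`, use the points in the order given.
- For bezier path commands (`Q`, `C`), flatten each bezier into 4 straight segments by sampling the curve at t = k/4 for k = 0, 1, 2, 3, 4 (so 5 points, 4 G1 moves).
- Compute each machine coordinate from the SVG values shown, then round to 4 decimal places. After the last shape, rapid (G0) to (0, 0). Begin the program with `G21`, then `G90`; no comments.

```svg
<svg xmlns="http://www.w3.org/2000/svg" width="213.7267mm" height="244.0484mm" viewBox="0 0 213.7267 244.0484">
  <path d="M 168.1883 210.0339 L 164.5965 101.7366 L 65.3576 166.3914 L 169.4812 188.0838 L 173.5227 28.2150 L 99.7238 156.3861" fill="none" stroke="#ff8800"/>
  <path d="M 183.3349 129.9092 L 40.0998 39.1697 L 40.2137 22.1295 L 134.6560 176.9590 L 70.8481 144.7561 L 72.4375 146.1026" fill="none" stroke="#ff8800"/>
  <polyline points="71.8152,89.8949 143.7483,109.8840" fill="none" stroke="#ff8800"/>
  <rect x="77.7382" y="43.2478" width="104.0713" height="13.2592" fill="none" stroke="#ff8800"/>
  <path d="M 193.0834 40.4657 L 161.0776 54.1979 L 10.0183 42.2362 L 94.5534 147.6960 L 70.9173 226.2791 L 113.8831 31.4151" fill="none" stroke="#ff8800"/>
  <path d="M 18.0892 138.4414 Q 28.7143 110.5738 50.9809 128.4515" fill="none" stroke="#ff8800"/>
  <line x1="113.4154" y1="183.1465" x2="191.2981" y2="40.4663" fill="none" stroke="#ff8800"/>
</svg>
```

G21
G90
G0 X168.1883 Y34.0145
M3 S197
G01 X164.5965 Y142.3118 F2020
G01 X65.3576 Y77.6570
G01 X169.4812 Y55.9646
G01 X173.5227 Y215.8334
G01 X99.7238 Y87.6623
M5
G0 X183.3349 Y114.1392
M3 S197
G01 X40.0998 Y204.8787 F2020
G01 X40.2137 Y221.9189
G01 X134.6560 Y67.0894
G01 X70.8481 Y99.2923
G01 X72.4375 Y97.9458
M5
G0 X71.8152 Y154.1535
M3 S197
G01 X143.7483 Y134.1644 F2020
M5
G0 X77.7382 Y200.8006
M3 S197
G01 X181.8095 Y200.8006 F2020
G01 X181.8095 Y187.5414
G01 X77.7382 Y187.5414
G01 X77.7382 Y200.8006
M5
G0 X193.0834 Y203.5827
M3 S197
G01 X161.0776 Y189.8505 F2020
G01 X10.0183 Y201.8122
G01 X94.5534 Y96.3524
G01 X70.9173 Y17.7693
G01 X113.8831 Y212.6333
M5
G0 X18.0892 Y105.6070
M3 S197
G01 X24.1293 Y116.6817 F2020
G01 X31.6247 Y122.0383
G01 X40.5752 Y121.6767
G01 X50.9809 Y115.5969
M5
G0 X113.4154 Y60.9019
M3 S197
G01 X191.2981 Y203.5821 F2020
M5
G0 X0.0000 Y0.0000

viewBox `0 0 213.7267 244.0484` with mm width/height → 1 unit = 1 mm. Flip: y_m = 244.0484 − y_svg.

**Shape 1** — `<path>` open polyline, stroke `#ff8800` → engrave (S197, F2020). Machine vertices: (168.1883,34.0145) → (164.5965,142.3118) → (65.3576,77.6570) → (169.4812,55.9646) → (173.5227,215.8334) → (99.7238,87.6623). Open path.

**Shape 2** — `<path>` open polyline, stroke `#ff8800` → engrave (S197, F2020). Machine vertices: (183.3349,114.1392) → (40.0998,204.8787) → (40.2137,221.9189) → (134.6560,67.0894) → (70.8481,99.2923) → (72.4375,97.9458). Open path.

**Shape 3** — `<polyline>` line segment, stroke `#ff8800` → engrave (S197, F2020). Machine vertices: (71.8152,154.1535) → (143.7483,134.1644). Open path.

**Shape 4** — `<rect>` rectangle, stroke `#ff8800` → engrave (S197, F2020). Machine vertices: (77.7382,200.8006) → (181.8095,200.8006) → (181.8095,187.5414) → (77.7382,187.5414) → (77.7382,200.8006). Closed: final G1 returns to the first vertex.

**Shape 5** — `<path>` open polyline, stroke `#ff8800` → engrave (S197, F2020). Machine vertices: (193.0834,203.5827) → (161.0776,189.8505) → (10.0183,201.8122) → (94.5534,96.3524) → (70.9173,17.7693) → (113.8831,212.6333). Open path.

**Shape 6** — `<path>` quadratic bezier, stroke `#ff8800` → engrave (S197, F2020). Control points (SVG): P0=(18.0892,138.4414), P1=(28.7143,110.5738), P2=(50.9809,128.4515); sampled at t=k/4. Machine vertices: (18.0892,105.6070) → (24.1293,116.6817) → (31.6247,122.0383) → (40.5752,121.6767) → (50.9809,115.5969). Open path.

**Shape 7** — `<line>` line segment, stroke `#ff8800` → engrave (S197, F2020). Machine vertices: (113.4154,60.9019) → (191.2981,203.5821). Open path.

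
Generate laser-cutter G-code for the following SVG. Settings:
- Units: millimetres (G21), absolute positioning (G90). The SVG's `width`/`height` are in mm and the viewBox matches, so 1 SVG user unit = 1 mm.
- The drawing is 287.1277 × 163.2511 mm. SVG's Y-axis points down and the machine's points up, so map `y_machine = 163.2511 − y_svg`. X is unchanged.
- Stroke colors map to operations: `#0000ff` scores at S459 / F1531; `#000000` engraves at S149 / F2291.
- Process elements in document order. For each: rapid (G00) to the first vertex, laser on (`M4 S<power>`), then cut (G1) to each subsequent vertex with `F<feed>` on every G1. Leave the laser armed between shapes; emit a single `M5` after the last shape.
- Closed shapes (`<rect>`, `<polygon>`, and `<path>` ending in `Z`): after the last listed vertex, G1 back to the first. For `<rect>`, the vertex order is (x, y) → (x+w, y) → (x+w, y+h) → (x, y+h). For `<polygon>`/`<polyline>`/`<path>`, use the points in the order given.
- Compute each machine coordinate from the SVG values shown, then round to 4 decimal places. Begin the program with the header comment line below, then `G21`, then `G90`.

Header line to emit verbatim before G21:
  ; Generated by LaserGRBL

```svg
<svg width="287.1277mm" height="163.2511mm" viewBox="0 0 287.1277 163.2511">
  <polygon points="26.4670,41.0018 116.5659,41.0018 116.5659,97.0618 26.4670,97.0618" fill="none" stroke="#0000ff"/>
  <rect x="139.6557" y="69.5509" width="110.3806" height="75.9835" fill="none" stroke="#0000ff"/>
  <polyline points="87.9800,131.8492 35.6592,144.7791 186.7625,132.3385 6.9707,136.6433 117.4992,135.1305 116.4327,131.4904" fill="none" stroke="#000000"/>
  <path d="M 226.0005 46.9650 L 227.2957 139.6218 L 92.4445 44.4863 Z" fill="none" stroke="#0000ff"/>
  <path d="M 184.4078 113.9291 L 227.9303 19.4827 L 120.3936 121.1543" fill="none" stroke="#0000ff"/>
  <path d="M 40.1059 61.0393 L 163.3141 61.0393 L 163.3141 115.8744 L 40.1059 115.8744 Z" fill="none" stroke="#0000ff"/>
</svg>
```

; Generated by LaserGRBL
G21
G90
G00 X26.4670 Y122.2493
M4 S459
G1 X116.5659 Y122.2493 F1531
G1 X116.5659 Y66.1893 F1531
G1 X26.4670 Y66.1893 F1531
G1 X26.4670 Y122.2493 F1531
G00 X139.6557 Y93.7002
M4 S459
G1 X250.0363 Y93.7002 F1531
G1 X250.0363 Y17.7167 F1531
G1 X139.6557 Y17.7167 F1531
G1 X139.6557 Y93.7002 F1531
G00 X87.9800 Y31.4019
M4 S149
G1 X35.6592 Y18.4720 F2291
G1 X186.7625 Y30.9126 F2291
G1 X6.9707 Y26.6078 F2291
G1 X117.4992 Y28.1206 F2291
G1 X116.4327 Y31.7607 F2291
G00 X226.0005 Y116.2861
M4 S459
G1 X227.2957 Y23.6293 F1531
G1 X92.4445 Y118.7648 F1531
G1 X226.0005 Y116.2861 F1531
G00 X184.4078 Y49.3220
M4 S459
G1 X227.9303 Y143.7684 F1531
G1 X120.3936 Y42.0968 F1531
G00 X40.1059 Y102.2118
M4 S459
G1 X163.3141 Y102.2118 F1531
G1 X163.3141 Y47.3767 F1531
G1 X40.1059 Y47.3767 F1531
G1 X40.1059 Y102.2118 F1531
M5

Since the viewBox matches the mm dimensions, user units are millimetres directly. The only transform is the Y-flip y_m = 163.2511 − y_svg.

Shape 1 is a rectangle drawn with `<polygon>`. Its stroke #0000ff means score at S459, F1531. After flipping Y the toolpath is (26.4670,122.2493) → (116.5659,122.2493) → (116.5659,66.1893) → (26.4670,66.1893) → (26.4670,122.2493), returning to the start.

Shape 2 is a rectangle drawn with `<rect>`. Its stroke #0000ff means score at S459, F1531. After flipping Y the toolpath is (139.6557,93.7002) → (250.0363,93.7002) → (250.0363,17.7167) → (139.6557,17.7167) → (139.6557,93.7002), returning to the start.

Shape 3 is a open polyline drawn with `<polyline>`. Its stroke #000000 means engrave at S149, F2291. After flipping Y the toolpath is (87.9800,31.4019) → (35.6592,18.4720) → (186.7625,30.9126) → (6.9707,26.6078) → (117.4992,28.1206) → (116.4327,31.7607).

Shape 4 is a closed polygon drawn with `<path>`. Its stroke #0000ff means score at S459, F1531. After flipping Y the toolpath is (226.0005,116.2861) → (227.2957,23.6293) → (92.4445,118.7648) → (226.0005,116.2861), returning to the start.

Shape 5 is a open polyline drawn with `<path>`. Its stroke #0000ff means score at S459, F1531. After flipping Y the toolpath is (184.4078,49.3220) → (227.9303,143.7684) → (120.3936,42.0968).

Shape 6 is a rectangle drawn with `<path>`. Its stroke #0000ff means score at S459, F1531. After flipping Y the toolpath is (40.1059,102.2118) → (163.3141,102.2118) → (163.3141,47.3767) → (40.1059,47.3767) → (40.1059,102.2118), returning to the start.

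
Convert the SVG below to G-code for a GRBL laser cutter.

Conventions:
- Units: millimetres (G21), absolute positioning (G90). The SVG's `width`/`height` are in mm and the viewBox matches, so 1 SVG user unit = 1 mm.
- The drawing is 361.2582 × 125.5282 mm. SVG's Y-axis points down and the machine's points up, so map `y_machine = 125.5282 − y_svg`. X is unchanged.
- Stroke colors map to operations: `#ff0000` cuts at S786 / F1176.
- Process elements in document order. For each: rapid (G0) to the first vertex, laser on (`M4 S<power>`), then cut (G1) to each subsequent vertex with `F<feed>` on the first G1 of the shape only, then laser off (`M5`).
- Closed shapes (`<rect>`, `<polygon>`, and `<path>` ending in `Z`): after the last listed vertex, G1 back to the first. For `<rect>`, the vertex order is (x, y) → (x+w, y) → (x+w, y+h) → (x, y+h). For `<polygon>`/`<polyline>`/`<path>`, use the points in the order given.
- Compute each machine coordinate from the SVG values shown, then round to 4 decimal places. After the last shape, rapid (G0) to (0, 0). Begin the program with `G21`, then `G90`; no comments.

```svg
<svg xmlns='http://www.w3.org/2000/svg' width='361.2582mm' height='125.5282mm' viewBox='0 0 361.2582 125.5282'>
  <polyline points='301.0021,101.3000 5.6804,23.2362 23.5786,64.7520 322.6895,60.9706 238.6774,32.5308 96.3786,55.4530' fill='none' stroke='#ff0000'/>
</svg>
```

Since the viewBox matches the mm dimensions, user units are millimetres directly. The only transform is the Y-flip y_m = 125.5282 − y_svg.

Shape 1 is a open polyline drawn with `<polyline>`. Its stroke #ff0000 means cut at S786, F1176. After flipping Y the toolpath is (301.0021,24.2282) → (5.6804,102.2920) → (23.5786,60.7762) → (322.6895,64.5576) → (238.6774,92.9974) → (96.3786,70.0752).

G21
G90
G0 X301.0021 Y24.2282
M4 S786
G1 X5.6804 Y102.2920 F1176
G1 X23.5786 Y60.7762
G1 X322.6895 Y64.5576
G1 X238.6774 Y92.9974
G1 X96.3786 Y70.0752
M5
G0 X0.0000 Y0.0000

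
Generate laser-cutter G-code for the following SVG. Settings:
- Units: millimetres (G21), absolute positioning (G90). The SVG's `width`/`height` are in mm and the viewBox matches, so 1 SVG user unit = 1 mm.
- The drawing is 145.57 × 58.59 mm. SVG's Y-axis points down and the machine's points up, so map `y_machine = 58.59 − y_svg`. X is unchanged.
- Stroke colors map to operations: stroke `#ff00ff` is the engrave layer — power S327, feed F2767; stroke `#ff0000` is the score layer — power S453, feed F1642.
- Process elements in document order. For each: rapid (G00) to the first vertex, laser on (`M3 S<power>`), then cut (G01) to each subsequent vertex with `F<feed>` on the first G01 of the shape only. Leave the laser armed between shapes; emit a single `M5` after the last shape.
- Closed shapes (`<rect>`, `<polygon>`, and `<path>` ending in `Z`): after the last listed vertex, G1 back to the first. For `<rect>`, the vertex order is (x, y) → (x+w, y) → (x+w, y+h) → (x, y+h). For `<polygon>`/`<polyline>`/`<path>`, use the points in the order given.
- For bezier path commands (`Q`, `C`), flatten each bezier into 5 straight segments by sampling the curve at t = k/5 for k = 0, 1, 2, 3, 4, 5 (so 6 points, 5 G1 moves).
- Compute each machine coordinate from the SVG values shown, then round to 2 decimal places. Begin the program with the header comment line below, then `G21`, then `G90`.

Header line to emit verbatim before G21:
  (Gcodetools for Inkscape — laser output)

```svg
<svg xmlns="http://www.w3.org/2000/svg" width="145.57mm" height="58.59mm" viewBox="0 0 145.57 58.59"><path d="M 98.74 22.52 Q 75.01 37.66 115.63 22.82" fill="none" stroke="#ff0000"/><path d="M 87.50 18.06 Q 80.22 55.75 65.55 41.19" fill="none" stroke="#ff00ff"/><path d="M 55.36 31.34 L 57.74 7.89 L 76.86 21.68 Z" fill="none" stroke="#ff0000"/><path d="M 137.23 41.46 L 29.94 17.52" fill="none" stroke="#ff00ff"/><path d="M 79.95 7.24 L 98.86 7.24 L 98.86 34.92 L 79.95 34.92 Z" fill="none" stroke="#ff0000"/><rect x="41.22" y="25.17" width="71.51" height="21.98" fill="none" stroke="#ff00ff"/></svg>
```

(Gcodetools for Inkscape — laser output)
G21
G90
G00 X98.74 Y36.07
M3 S453
G01 X91.82 Y31.21 F1642
G01 X90.05 Y28.75
G01 X93.43 Y28.69
G01 X101.96 Y31.03
G01 X115.63 Y35.77
G00 X87.50 Y40.53
M3 S327
G01 X84.29 Y27.54 F2767
G01 X80.49 Y18.74
G01 X76.10 Y14.11
G01 X71.12 Y13.67
G01 X65.55 Y17.40
G00 X55.36 Y27.25
M3 S453
G01 X57.74 Y50.70 F1642
G01 X76.86 Y36.91
G01 X55.36 Y27.25
G00 X137.23 Y17.13
M3 S327
G01 X29.94 Y41.07 F2767
G00 X79.95 Y51.35
M3 S453
G01 X98.86 Y51.35 F1642
G01 X98.86 Y23.67
G01 X79.95 Y23.67
G01 X79.95 Y51.35
G00 X41.22 Y33.42
M3 S327
G01 X112.73 Y33.42 F2767
G01 X112.73 Y11.44
G01 X41.22 Y11.44
G01 X41.22 Y33.42
M5

viewBox `0 0 145.57 58.59` with mm width/height → 1 unit = 1 mm. Flip: y_m = 58.59 − y_svg.

**Shape 1** — `<path>` quadratic bezier, stroke `#ff0000` → score (S453, F1642). Control points (SVG): P0=(98.74,22.52), P1=(75.01,37.66), P2=(115.63,22.82); sampled at t=k/5. Machine vertices: (98.74,36.07) → (91.82,31.21) → (90.05,28.75) → (93.43,28.69) → (101.96,31.03) → (115.63,35.77). Open path.

**Shape 2** — `<path>` quadratic bezier, stroke `#ff00ff` → engrave (S327, F2767). Control points (SVG): P0=(87.50,18.06), P1=(80.22,55.75), P2=(65.55,41.19); sampled at t=k/5. Machine vertices: (87.50,40.53) → (84.29,27.54) → (80.49,18.74) → (76.10,14.11) → (71.12,13.67) → (65.55,17.40). Open path.

**Shape 3** — `<path>` regular polygon, stroke `#ff0000` → score (S453, F1642). Machine vertices: (55.36,27.25) → (57.74,50.70) → (76.86,36.91) → (55.36,27.25). Closed: final G1 returns to the first vertex.

**Shape 4** — `<path>` line segment, stroke `#ff00ff` → engrave (S327, F2767). Machine vertices: (137.23,17.13) → (29.94,41.07). Open path.

**Shape 5** — `<path>` rectangle, stroke `#ff0000` → score (S453, F1642). Machine vertices: (79.95,51.35) → (98.86,51.35) → (98.86,23.67) → (79.95,23.67) → (79.95,51.35). Closed: final G1 returns to the first vertex.

**Shape 6** — `<rect>` rectangle, stroke `#ff00ff` → engrave (S327, F2767). Machine vertices: (41.22,33.42) → (112.73,33.42) → (112.73,11.44) → (41.22,11.44) → (41.22,33.42). Closed: final G1 returns to the first vertex.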